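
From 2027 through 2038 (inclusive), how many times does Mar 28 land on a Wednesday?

2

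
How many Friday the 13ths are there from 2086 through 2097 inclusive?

Friday-the-13ths by year:
2086: Sep, Dec
2087: Jun
2088: Feb, Aug
2089: May
2090: Jan, Oct
2091: Apr, Jul
2092: Jun
2093: Feb, Mar, Nov
2094: Aug
2095: May
2096: Jan, Apr, Jul
2097: Sep, Dec

21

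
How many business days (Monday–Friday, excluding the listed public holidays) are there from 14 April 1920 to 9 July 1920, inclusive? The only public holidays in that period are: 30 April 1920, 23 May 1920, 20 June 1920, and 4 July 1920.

62

14 April 1920 is a Wednesday.
From 14 April 1920 to 9 July 1920 is 87 days inclusive.
87 = 7 × 12 + 3, so there are 12 full weeks plus 3 extra days.
Each full week contributes 5 weekdays (Mon–Fri): 12 × 5 = 60.
The 3 extra days are Wednesday, Thursday, Friday — 3 of them qualify.
Total: 60 + 3 = 63.
Holidays: 30 April 1920 (Fri); 23 May 1920 (Sun); 20 June 1920 (Sun); 4 July 1920 (Sun).
1 of the 4 holidays fall on weekdays; the rest are weekends and were already excluded.
Business days: 63 − 1 = 62.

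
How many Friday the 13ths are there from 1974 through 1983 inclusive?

16

Friday-the-13ths by year:
1974: Sep, Dec
1975: Jun
1976: Feb, Aug
1977: May
1978: Jan, Oct
1979: Apr, Jul
1980: Jun
1981: Feb, Mar, Nov
1982: Aug
1983: May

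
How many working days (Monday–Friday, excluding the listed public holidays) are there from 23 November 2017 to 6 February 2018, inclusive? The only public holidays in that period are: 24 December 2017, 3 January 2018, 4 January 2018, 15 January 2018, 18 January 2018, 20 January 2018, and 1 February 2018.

23 November 2017 is a Thursday.
From 23 November 2017 to 6 February 2018 is 76 days inclusive.
76 = 7 × 10 + 6, so there are 10 full weeks plus 6 extra days.
Each full week contributes 5 weekdays (Mon–Fri): 10 × 5 = 50.
The 6 extra days are Thursday, Friday, Saturday, Sunday, Monday, Tuesday — 4 of them qualify.
Total: 50 + 4 = 54.
Holidays: 24 December 2017 (Sun); 3 January 2018 (Wed); 4 January 2018 (Thu); 15 January 2018 (Mon); 18 January 2018 (Thu); 20 January 2018 (Sat); 1 February 2018 (Thu).
5 of the 7 holidays fall on weekdays; the rest are weekends and were already excluded.
Business days: 54 − 5 = 49.

49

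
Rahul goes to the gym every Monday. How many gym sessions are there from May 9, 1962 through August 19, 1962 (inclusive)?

May 9, 1962 is a Wednesday.
From May 9, 1962 to August 19, 1962 is 103 days inclusive.
103 = 7 × 14 + 5, so there are 14 full weeks plus 5 extra days.
Each full week contributes one Monday: 14 so far.
The 5 extra days are Wed, Thu, Fri, Sat, Sun — none qualify.
Total: 14 + 0 = 14.

14 Mondays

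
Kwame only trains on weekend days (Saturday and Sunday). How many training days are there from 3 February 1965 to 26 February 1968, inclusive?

320

3 February 1965 is a Wednesday.
That's 1119 days from start to end, counting both.
1119 = 7 × 159 + 6, so there are 159 full weeks plus 6 extra days.
Each full week contributes 2 weekend days (Sat, Sun): 159 × 2 = 318.
The 6 extra days are Wed, Thu, Fri, Sat, Sun, Mon — 2 of them qualify.
Total: 318 + 2 = 320.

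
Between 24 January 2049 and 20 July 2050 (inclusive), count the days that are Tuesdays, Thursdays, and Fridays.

232

24 January 2049 is a Sunday.
The range spans 543 days (inclusive of both endpoints).
543 = 7 × 77 + 4, so there are 77 full weeks plus 4 extra days.
Each full week contributes 3 days from the set (Tue, Thu, Fri): 77 × 3 = 231.
The 4 extra days are Sun, Mon, Tue, Wed — 1 of them qualifies.
Total: 231 + 1 = 232.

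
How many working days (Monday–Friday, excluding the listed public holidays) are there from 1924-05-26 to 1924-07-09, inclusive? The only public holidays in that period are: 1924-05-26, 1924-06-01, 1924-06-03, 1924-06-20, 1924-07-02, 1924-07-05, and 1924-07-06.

1924-05-26 is a Monday.
The range spans 45 days (inclusive of both endpoints).
45 = 7 × 6 + 3, so there are 6 full weeks plus 3 extra days.
Each full week contributes 5 weekdays (Mon–Fri): 6 × 5 = 30.
The 3 extra days are Mon, Tue, Wed — 3 of them qualify.
Total: 30 + 3 = 33.
Holidays: 1924-05-26 (Mon); 1924-06-01 (Sun); 1924-06-03 (Tue); 1924-06-20 (Fri); 1924-07-02 (Wed); 1924-07-05 (Sat); 1924-07-06 (Sun).
4 of the 7 holidays fall on weekdays; the rest are weekends and were already excluded.
Business days: 33 − 4 = 29.

29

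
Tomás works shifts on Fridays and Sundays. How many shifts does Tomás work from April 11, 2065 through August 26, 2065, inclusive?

39

April 11, 2065 is a Saturday.
That's 138 days from start to end, counting both.
138 = 7 × 19 + 5, so there are 19 full weeks plus 5 extra days.
Each full week contributes 2 days from the set (Fri, Sun): 19 × 2 = 38.
The 5 extra days are Saturday, Sunday, Monday, Tuesday, Wednesday — 1 of them qualifies.
Total: 38 + 1 = 39.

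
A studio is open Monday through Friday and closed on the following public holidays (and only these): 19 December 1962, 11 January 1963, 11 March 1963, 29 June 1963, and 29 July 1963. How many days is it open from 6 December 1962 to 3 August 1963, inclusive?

6 December 1962 is a Thursday.
From 6 December 1962 to 3 August 1963 is 241 days inclusive.
241 = 7 × 34 + 3, so there are 34 full weeks plus 3 extra days.
Each full week contributes 5 weekdays (Mon–Fri): 34 × 5 = 170.
The 3 extra days are Thu, Fri, Sat — 2 of them qualify.
Total: 170 + 2 = 172.
Holidays: 19 December 1962 (Wed); 11 January 1963 (Fri); 11 March 1963 (Mon); 29 June 1963 (Sat); 29 July 1963 (Mon).
4 of the 5 holidays fall on weekdays; the rest are weekends and were already excluded.
Business days: 172 − 4 = 168.

168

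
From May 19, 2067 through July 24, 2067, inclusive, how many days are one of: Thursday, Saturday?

May 19, 2067 is a Thursday.
The range spans 67 days (inclusive of both endpoints).
67 = 7 × 9 + 4, so there are 9 full weeks plus 4 extra days.
Each full week contributes 2 days from the set (Thu, Sat): 9 × 2 = 18.
The 4 extra days are Thursday, Friday, Saturday, Sunday — 2 of them qualify.
Total: 18 + 2 = 20.

20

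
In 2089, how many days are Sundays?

1 January 2089 is a Saturday.
From 1 January 2089 to 31 December 2089 is 365 days inclusive.
365 = 7 × 52 + 1, so there are 52 full weeks plus 1 extra day.
Each full week contributes one Sunday: 52 so far.
The 1 extra day is Sat — none qualify.
Total: 52 + 0 = 52.

52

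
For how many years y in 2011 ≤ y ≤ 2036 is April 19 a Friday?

Day of week of April 19 in each year:
2011: Tue, 2012: Thu, 2013: Fri ✓, 2014: Sat, 2015: Sun, 2016: Tue, 2017: Wed, 2018: Thu, 2019: Fri ✓, 2020: Sun, 2021: Mon, 2022: Tue, 2023: Wed, 2024: Fri ✓, 2025: Sat, 2026: Sun, 2027: Mon, 2028: Wed, 2029: Thu, 2030: Fri ✓, 2031: Sat, 2032: Mon, 2033: Tue, 2034: Wed, 2035: Thu, 2036: Sat
Fridays: 2013, 2019, 2024, 2030.

4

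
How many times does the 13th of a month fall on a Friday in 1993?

The 13th falls on a Friday when the month's 13th has weekday Fri.
Jan 13 is Wed; Feb 13 is Sat; Mar 13 is Sat; Apr 13 is Tue; May 13 is Thu; Jun 13 is Sun; Jul 13 is Tue; Aug 13 is Fri ✓; Sep 13 is Mon; Oct 13 is Wed; Nov 13 is Sat; Dec 13 is Mon.
Friday the 13ths: Aug.

1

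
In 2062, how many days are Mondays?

52

Jan 1, 2062 is a Sunday.
That's 365 days from start to end, counting both.
365 = 7 × 52 + 1, so there are 52 full weeks plus 1 extra day.
Each full week contributes one Monday: 52 so far.
The 1 extra day is Sun — none qualify.
Total: 52 + 0 = 52.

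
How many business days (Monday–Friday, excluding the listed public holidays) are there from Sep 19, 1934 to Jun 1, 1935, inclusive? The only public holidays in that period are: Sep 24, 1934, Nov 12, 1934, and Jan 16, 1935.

180 business days

Sep 19, 1934 is a Wednesday.
That's 256 days from start to end, counting both.
256 = 7 × 36 + 4, so there are 36 full weeks plus 4 extra days.
Each full week contributes 5 weekdays (Mon–Fri): 36 × 5 = 180.
The 4 extra days are Wed, Thu, Fri, Sat — 3 of them qualify.
Total: 180 + 3 = 183.
Holidays: Sep 24, 1934 (Mon); Nov 12, 1934 (Mon); Jan 16, 1935 (Wed).
All 3 holidays fall on weekdays, so subtract 3.
Business days: 183 − 3 = 180.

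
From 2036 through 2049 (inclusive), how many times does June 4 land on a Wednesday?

Day of week of June 4 in each year:
2036: Wed ✓, 2037: Thu, 2038: Fri, 2039: Sat, 2040: Mon, 2041: Tue, 2042: Wed ✓, 2043: Thu, 2044: Sat, 2045: Sun, 2046: Mon, 2047: Tue, 2048: Thu, 2049: Fri
Wednesdays: 2036, 2042.

2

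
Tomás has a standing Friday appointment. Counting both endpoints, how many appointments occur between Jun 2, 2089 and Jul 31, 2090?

Jun 2, 2089 is a Thursday.
The range spans 425 days (inclusive of both endpoints).
425 = 7 × 60 + 5, so there are 60 full weeks plus 5 extra days.
Each full week contributes one Friday: 60 so far.
The 5 extra days are Thu, Fri, Sat, Sun, Mon — 1 of them qualifies.
Total: 60 + 1 = 61.

61 Fridays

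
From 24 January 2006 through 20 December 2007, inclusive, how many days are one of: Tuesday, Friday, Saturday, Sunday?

24 January 2006 is a Tuesday.
From 24 January 2006 to 20 December 2007 is 696 days inclusive.
696 = 7 × 99 + 3, so there are 99 full weeks plus 3 extra days.
Each full week contributes 4 days from the set (Tue, Fri, Sat, Sun): 99 × 4 = 396.
The 3 extra days are Tue, Wed, Thu — 1 of them qualifies.
Total: 396 + 1 = 397.

397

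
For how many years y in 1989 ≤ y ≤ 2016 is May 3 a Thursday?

4

Day of week of May 3 in each year:
1989: Wed, 1990: Thu ✓, 1991: Fri, 1992: Sun, 1993: Mon, 1994: Tue, 1995: Wed, 1996: Fri, 1997: Sat, 1998: Sun, 1999: Mon, 2000: Wed, 2001: Thu ✓, 2002: Fri, 2003: Sat, 2004: Mon, 2005: Tue, 2006: Wed, 2007: Thu ✓, 2008: Sat, 2009: Sun, 2010: Mon, 2011: Tue, 2012: Thu ✓, 2013: Fri, 2014: Sat, 2015: Sun, 2016: Tue
Thursdays: 1990, 2001, 2007, 2012.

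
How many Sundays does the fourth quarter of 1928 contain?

13

Oct 1, 1928 is a Monday.
The range spans 92 days (inclusive of both endpoints).
92 = 7 × 13 + 1, so there are 13 full weeks plus 1 extra day.
Each full week contributes one Sunday: 13 so far.
The 1 extra day is Monday — none qualify.
Total: 13 + 0 = 13.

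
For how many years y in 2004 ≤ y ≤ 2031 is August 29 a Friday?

4

Day of week of August 29 in each year:
2004: Sun, 2005: Mon, 2006: Tue, 2007: Wed, 2008: Fri ✓, 2009: Sat, 2010: Sun, 2011: Mon, 2012: Wed, 2013: Thu, 2014: Fri ✓, 2015: Sat, 2016: Mon, 2017: Tue, 2018: Wed, 2019: Thu, 2020: Sat, 2021: Sun, 2022: Mon, 2023: Tue, 2024: Thu, 2025: Fri ✓, 2026: Sat, 2027: Sun, 2028: Tue, 2029: Wed, 2030: Thu, 2031: Fri ✓
Fridays: 2008, 2014, 2025, 2031.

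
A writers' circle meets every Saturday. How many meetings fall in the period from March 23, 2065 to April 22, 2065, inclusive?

4

March 23, 2065 is a Monday.
From March 23, 2065 to April 22, 2065 is 31 days inclusive.
31 = 7 × 4 + 3, so there are 4 full weeks plus 3 extra days.
Each full week contributes one Saturday: 4 so far.
The 3 extra days are Mon, Tue, Wed — none qualify.
Total: 4 + 0 = 4.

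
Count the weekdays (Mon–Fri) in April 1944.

1944-04-01 is a Saturday.
From 1944-04-01 to 1944-04-30 is 30 days inclusive.
30 = 7 × 4 + 2, so there are 4 full weeks plus 2 extra days.
Each full week contributes 5 weekdays (Mon–Fri): 4 × 5 = 20.
The 2 extra days are Sat, Sun — none qualify.
Total: 20 + 0 = 20.

20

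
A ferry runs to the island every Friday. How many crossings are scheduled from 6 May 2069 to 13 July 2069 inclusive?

10 Fridays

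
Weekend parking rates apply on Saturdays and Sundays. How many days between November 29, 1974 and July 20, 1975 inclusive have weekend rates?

November 29, 1974 is a Friday.
That's 234 days from start to end, counting both.
234 = 7 × 33 + 3, so there are 33 full weeks plus 3 extra days.
Each full week contributes 2 weekend days (Sat, Sun): 33 × 2 = 66.
The 3 extra days are Friday, Saturday, Sunday — 2 of them qualify.
Total: 66 + 2 = 68.

68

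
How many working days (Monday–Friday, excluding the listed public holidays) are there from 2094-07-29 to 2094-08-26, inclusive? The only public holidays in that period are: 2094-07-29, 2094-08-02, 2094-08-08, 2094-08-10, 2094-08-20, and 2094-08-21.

17

2094-07-29 is a Thursday.
From 2094-07-29 to 2094-08-26 is 29 days inclusive.
29 = 7 × 4 + 1, so there are 4 full weeks plus 1 extra day.
Each full week contributes 5 weekdays (Mon–Fri): 4 × 5 = 20.
The 1 extra day is Thursday — 1 of them qualifies.
Total: 20 + 1 = 21.
Holidays: 2094-07-29 (Thu); 2094-08-02 (Mon); 2094-08-08 (Sun); 2094-08-10 (Tue); 2094-08-20 (Fri); 2094-08-21 (Sat).
4 of the 6 holidays fall on weekdays; the rest are weekends and were already excluded.
Business days: 21 − 4 = 17.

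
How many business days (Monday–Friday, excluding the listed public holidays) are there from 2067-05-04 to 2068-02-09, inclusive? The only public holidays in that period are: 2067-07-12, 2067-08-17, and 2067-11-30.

2067-05-04 is a Wednesday.
That's 282 days from start to end, counting both.
282 = 7 × 40 + 2, so there are 40 full weeks plus 2 extra days.
Each full week contributes 5 weekdays (Mon–Fri): 40 × 5 = 200.
The 2 extra days are Wednesday, Thursday — 2 of them qualify.
Total: 200 + 2 = 202.
Holidays: 2067-07-12 (Tue); 2067-08-17 (Wed); 2067-11-30 (Wed).
All 3 holidays fall on weekdays, so subtract 3.
Business days: 202 − 3 = 199.

199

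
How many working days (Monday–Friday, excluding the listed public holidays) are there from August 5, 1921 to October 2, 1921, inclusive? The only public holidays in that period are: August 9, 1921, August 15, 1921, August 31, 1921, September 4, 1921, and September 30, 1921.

37 working days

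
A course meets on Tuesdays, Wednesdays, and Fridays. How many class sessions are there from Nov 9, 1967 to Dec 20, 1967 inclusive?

Nov 9, 1967 is a Thursday.
From Nov 9, 1967 to Dec 20, 1967 is 42 days inclusive.
42 = 7 × 6, so the span is exactly 6 full weeks.
Each full week contributes 3 days from the set (Tue, Wed, Fri): 6 × 3 = 18.

18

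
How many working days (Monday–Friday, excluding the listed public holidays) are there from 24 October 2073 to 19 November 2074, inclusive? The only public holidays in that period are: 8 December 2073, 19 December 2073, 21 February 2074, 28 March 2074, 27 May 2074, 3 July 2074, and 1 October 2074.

24 October 2073 is a Tuesday.
From 24 October 2073 to 19 November 2074 is 392 days inclusive.
392 = 7 × 56, so the span is exactly 56 full weeks.
Each full week contributes 5 weekdays (Mon–Fri): 56 × 5 = 280.
Holidays: 8 December 2073 (Fri); 19 December 2073 (Tue); 21 February 2074 (Wed); 28 March 2074 (Wed); 27 May 2074 (Sun); 3 July 2074 (Tue); 1 October 2074 (Mon).
6 of the 7 holidays fall on weekdays; the rest are weekends and were already excluded.
Business days: 280 − 6 = 274.

274 working days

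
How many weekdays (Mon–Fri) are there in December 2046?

21

2046-12-01 is a Saturday.
From 2046-12-01 to 2046-12-31 is 31 days inclusive.
31 = 7 × 4 + 3, so there are 4 full weeks plus 3 extra days.
Each full week contributes 5 weekdays (Mon–Fri): 4 × 5 = 20.
The 3 extra days are Saturday, Sunday, Monday — 1 of them qualifies.
Total: 20 + 1 = 21.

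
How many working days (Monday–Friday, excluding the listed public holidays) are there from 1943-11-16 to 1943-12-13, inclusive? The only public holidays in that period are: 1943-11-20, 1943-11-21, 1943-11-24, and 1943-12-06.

18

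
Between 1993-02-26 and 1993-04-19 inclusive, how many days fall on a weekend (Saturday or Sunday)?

16

1993-02-26 is a Friday.
The range spans 53 days (inclusive of both endpoints).
53 = 7 × 7 + 4, so there are 7 full weeks plus 4 extra days.
Each full week contributes 2 weekend days (Sat, Sun): 7 × 2 = 14.
The 4 extra days are Fri, Sat, Sun, Mon — 2 of them qualify.
Total: 14 + 2 = 16.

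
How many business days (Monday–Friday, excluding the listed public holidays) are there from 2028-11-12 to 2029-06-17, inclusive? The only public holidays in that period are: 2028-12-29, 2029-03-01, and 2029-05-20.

2028-11-12 is a Sunday.
That's 218 days from start to end, counting both.
218 = 7 × 31 + 1, so there are 31 full weeks plus 1 extra day.
Each full week contributes 5 weekdays (Mon–Fri): 31 × 5 = 155.
The 1 extra day is Sunday — none qualify.
Total: 155 + 0 = 155.
Holidays: 2028-12-29 (Fri); 2029-03-01 (Thu); 2029-05-20 (Sun).
2 of the 3 holidays fall on weekdays; the rest are weekends and were already excluded.
Business days: 155 − 2 = 153.

153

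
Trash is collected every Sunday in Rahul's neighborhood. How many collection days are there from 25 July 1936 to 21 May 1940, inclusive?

25 July 1936 is a Saturday.
The range spans 1397 days (inclusive of both endpoints).
1397 = 7 × 199 + 4, so there are 199 full weeks plus 4 extra days.
Each full week contributes one Sunday: 199 so far.
The 4 extra days are Saturday, Sunday, Monday, Tuesday — 1 of them qualifies.
Total: 199 + 1 = 200.

200 Sundays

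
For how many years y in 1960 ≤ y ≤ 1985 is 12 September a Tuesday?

4

Day of week of September 12 in each year:
1960: Mon, 1961: Tue ✓, 1962: Wed, 1963: Thu, 1964: Sat, 1965: Sun, 1966: Mon, 1967: Tue ✓, 1968: Thu, 1969: Fri, 1970: Sat, 1971: Sun, 1972: Tue ✓, 1973: Wed, 1974: Thu, 1975: Fri, 1976: Sun, 1977: Mon, 1978: Tue ✓, 1979: Wed, 1980: Fri, 1981: Sat, 1982: Sun, 1983: Mon, 1984: Wed, 1985: Thu
Tuesdays: 1961, 1967, 1972, 1978.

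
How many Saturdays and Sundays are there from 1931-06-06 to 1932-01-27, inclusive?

1931-06-06 is a Saturday.
That's 236 days from start to end, counting both.
236 = 7 × 33 + 5, so there are 33 full weeks plus 5 extra days.
Each full week contributes 2 weekend days (Sat, Sun): 33 × 2 = 66.
The 5 extra days are Sat, Sun, Mon, Tue, Wed — 2 of them qualify.
Total: 66 + 2 = 68.

68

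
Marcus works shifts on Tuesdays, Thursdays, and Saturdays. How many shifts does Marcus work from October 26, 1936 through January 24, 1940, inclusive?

508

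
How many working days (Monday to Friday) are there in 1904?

January 1, 1904 is a Friday.
That's 366 days from start to end, counting both.
366 = 7 × 52 + 2, so there are 52 full weeks plus 2 extra days.
Each full week contributes 5 weekdays (Mon–Fri): 52 × 5 = 260.
The 2 extra days are Friday, Saturday — 1 of them qualifies.
Total: 260 + 1 = 261.

261 weekdays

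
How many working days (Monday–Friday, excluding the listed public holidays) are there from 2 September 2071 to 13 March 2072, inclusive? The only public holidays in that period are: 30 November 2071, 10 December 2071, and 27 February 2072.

136 working days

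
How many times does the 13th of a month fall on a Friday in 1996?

The 13th falls on a Friday when the month's 13th has weekday Fri.
Jan 13 is Sat; Feb 13 is Tue; Mar 13 is Wed; Apr 13 is Sat; May 13 is Mon; Jun 13 is Thu; Jul 13 is Sat; Aug 13 is Tue; Sep 13 is Fri ✓; Oct 13 is Sun; Nov 13 is Wed; Dec 13 is Fri ✓.
Friday the 13ths: Sep, Dec.

2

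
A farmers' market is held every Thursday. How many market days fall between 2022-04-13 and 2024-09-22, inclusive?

128

2022-04-13 is a Wednesday.
The range spans 894 days (inclusive of both endpoints).
894 = 7 × 127 + 5, so there are 127 full weeks plus 5 extra days.
Each full week contributes one Thursday: 127 so far.
The 5 extra days are Wednesday, Thursday, Friday, Saturday, Sunday — 1 of them qualifies.
Total: 127 + 1 = 128.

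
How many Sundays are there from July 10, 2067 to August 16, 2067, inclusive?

6 Sundays

July 10, 2067 is a Sunday.
That's 38 days from start to end, counting both.
38 = 7 × 5 + 3, so there are 5 full weeks plus 3 extra days.
Each full week contributes one Sunday: 5 so far.
The 3 extra days are Sun, Mon, Tue — 1 of them qualifies.
Total: 5 + 1 = 6.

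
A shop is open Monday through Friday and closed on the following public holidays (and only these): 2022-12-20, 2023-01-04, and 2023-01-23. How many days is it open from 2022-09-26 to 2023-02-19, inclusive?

2022-09-26 is a Monday.
From 2022-09-26 to 2023-02-19 is 147 days inclusive.
147 = 7 × 21, so the span is exactly 21 full weeks.
Each full week contributes 5 weekdays (Mon–Fri): 21 × 5 = 105.
Holidays: 2022-12-20 (Tue); 2023-01-04 (Wed); 2023-01-23 (Mon).
All 3 holidays fall on weekdays, so subtract 3.
Business days: 105 − 3 = 102.

102 business days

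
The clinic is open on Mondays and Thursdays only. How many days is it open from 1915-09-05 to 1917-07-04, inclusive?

1915-09-05 is a Sunday.
The range spans 669 days (inclusive of both endpoints).
669 = 7 × 95 + 4, so there are 95 full weeks plus 4 extra days.
Each full week contributes 2 days from the set (Mon, Thu): 95 × 2 = 190.
The 4 extra days are Sunday, Monday, Tuesday, Wednesday — 1 of them qualifies.
Total: 190 + 1 = 191.

191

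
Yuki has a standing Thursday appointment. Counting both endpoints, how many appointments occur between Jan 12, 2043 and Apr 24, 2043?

15

Jan 12, 2043 is a Monday.
The range spans 103 days (inclusive of both endpoints).
103 = 7 × 14 + 5, so there are 14 full weeks plus 5 extra days.
Each full week contributes one Thursday: 14 so far.
The 5 extra days are Monday, Tuesday, Wednesday, Thursday, Friday — 1 of them qualifies.
Total: 14 + 1 = 15.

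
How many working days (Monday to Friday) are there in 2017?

260 weekdays

January 1, 2017 is a Sunday.
The range spans 365 days (inclusive of both endpoints).
365 = 7 × 52 + 1, so there are 52 full weeks plus 1 extra day.
Each full week contributes 5 weekdays (Mon–Fri): 52 × 5 = 260.
The 1 extra day is Sunday — none qualify.
Total: 260 + 0 = 260.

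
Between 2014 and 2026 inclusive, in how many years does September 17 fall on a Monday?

Day of week of September 17 in each year:
2014: Wed, 2015: Thu, 2016: Sat, 2017: Sun, 2018: Mon ✓, 2019: Tue, 2020: Thu, 2021: Fri, 2022: Sat, 2023: Sun, 2024: Tue, 2025: Wed, 2026: Thu
Mondays: 2018.

1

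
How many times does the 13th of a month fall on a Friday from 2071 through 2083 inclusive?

23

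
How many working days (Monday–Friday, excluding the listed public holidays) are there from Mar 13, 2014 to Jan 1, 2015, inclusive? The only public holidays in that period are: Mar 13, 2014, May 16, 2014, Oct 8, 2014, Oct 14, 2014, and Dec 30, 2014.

206 working days

Mar 13, 2014 is a Thursday.
From Mar 13, 2014 to Jan 1, 2015 is 295 days inclusive.
295 = 7 × 42 + 1, so there are 42 full weeks plus 1 extra day.
Each full week contributes 5 weekdays (Mon–Fri): 42 × 5 = 210.
The 1 extra day is Thursday — 1 of them qualifies.
Total: 210 + 1 = 211.
Holidays: Mar 13, 2014 (Thu); May 16, 2014 (Fri); Oct 8, 2014 (Wed); Oct 14, 2014 (Tue); Dec 30, 2014 (Tue).
All 5 holidays fall on weekdays, so subtract 5.
Business days: 211 − 5 = 206.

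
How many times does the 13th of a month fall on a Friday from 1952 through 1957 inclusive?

11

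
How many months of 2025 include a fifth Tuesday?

A month has five Tuesdays exactly when Tuesday falls within its first (length − 28) days.
Jan: 31 days, starts Wed → 5 of Wed, Thu, Fri
Feb: 28 days, starts Sat → 5 of (none)
Mar: 31 days, starts Sat → 5 of Sat, Sun, Mon
Apr: 30 days, starts Tue → 5 of Tue, Wed ✓
May: 31 days, starts Thu → 5 of Thu, Fri, Sat
Jun: 30 days, starts Sun → 5 of Sun, Mon
Jul: 31 days, starts Tue → 5 of Tue, Wed, Thu ✓
Aug: 31 days, starts Fri → 5 of Fri, Sat, Sun
Sep: 30 days, starts Mon → 5 of Mon, Tue ✓
Oct: 31 days, starts Wed → 5 of Wed, Thu, Fri
Nov: 30 days, starts Sat → 5 of Sat, Sun
Dec: 31 days, starts Mon → 5 of Mon, Tue, Wed ✓
Months with five Tuesdays: Apr, Jul, Sep, Dec.

4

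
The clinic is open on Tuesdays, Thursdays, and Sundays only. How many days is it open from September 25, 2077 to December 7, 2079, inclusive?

September 25, 2077 is a Saturday.
That's 804 days from start to end, counting both.
804 = 7 × 114 + 6, so there are 114 full weeks plus 6 extra days.
Each full week contributes 3 days from the set (Tue, Thu, Sun): 114 × 3 = 342.
The 6 extra days are Sat, Sun, Mon, Tue, Wed, Thu — 3 of them qualify.
Total: 342 + 3 = 345.

345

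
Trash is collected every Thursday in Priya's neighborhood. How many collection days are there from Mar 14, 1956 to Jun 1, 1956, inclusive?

Mar 14, 1956 is a Wednesday.
That's 80 days from start to end, counting both.
80 = 7 × 11 + 3, so there are 11 full weeks plus 3 extra days.
Each full week contributes one Thursday: 11 so far.
The 3 extra days are Wed, Thu, Fri — 1 of them qualifies.
Total: 11 + 1 = 12.

12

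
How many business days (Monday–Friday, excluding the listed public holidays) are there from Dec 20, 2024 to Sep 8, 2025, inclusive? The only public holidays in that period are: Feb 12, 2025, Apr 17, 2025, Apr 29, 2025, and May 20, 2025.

183 business days

Dec 20, 2024 is a Friday.
From Dec 20, 2024 to Sep 8, 2025 is 263 days inclusive.
263 = 7 × 37 + 4, so there are 37 full weeks plus 4 extra days.
Each full week contributes 5 weekdays (Mon–Fri): 37 × 5 = 185.
The 4 extra days are Friday, Saturday, Sunday, Monday — 2 of them qualify.
Total: 185 + 2 = 187.
Holidays: Feb 12, 2025 (Wed); Apr 17, 2025 (Thu); Apr 29, 2025 (Tue); May 20, 2025 (Tue).
All 4 holidays fall on weekdays, so subtract 4.
Business days: 187 − 4 = 183.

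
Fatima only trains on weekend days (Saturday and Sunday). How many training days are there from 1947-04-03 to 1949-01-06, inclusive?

1947-04-03 is a Thursday.
The range spans 645 days (inclusive of both endpoints).
645 = 7 × 92 + 1, so there are 92 full weeks plus 1 extra day.
Each full week contributes 2 weekend days (Sat, Sun): 92 × 2 = 184.
The 1 extra day is Thursday — none qualify.
Total: 184 + 0 = 184.

184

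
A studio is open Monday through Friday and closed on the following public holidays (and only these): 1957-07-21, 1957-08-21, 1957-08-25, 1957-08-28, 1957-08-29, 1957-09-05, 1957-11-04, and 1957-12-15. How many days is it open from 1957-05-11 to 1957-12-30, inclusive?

161

1957-05-11 is a Saturday.
That's 234 days from start to end, counting both.
234 = 7 × 33 + 3, so there are 33 full weeks plus 3 extra days.
Each full week contributes 5 weekdays (Mon–Fri): 33 × 5 = 165.
The 3 extra days are Saturday, Sunday, Monday — 1 of them qualifies.
Total: 165 + 1 = 166.
Holidays: 1957-07-21 (Sun); 1957-08-21 (Wed); 1957-08-25 (Sun); 1957-08-28 (Wed); 1957-08-29 (Thu); 1957-09-05 (Thu); 1957-11-04 (Mon); 1957-12-15 (Sun).
5 of the 8 holidays fall on weekdays; the rest are weekends and were already excluded.
Business days: 166 − 5 = 161.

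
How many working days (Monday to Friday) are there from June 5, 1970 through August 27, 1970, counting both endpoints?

60 weekdays

June 5, 1970 is a Friday.
That's 84 days from start to end, counting both.
84 = 7 × 12, so the span is exactly 12 full weeks.
Each full week contributes 5 weekdays (Mon–Fri): 12 × 5 = 60.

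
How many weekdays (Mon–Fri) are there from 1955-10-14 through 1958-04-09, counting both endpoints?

1955-10-14 is a Friday.
From 1955-10-14 to 1958-04-09 is 909 days inclusive.
909 = 7 × 129 + 6, so there are 129 full weeks plus 6 extra days.
Each full week contributes 5 weekdays (Mon–Fri): 129 × 5 = 645.
The 6 extra days are Friday, Saturday, Sunday, Monday, Tuesday, Wednesday — 4 of them qualify.
Total: 645 + 4 = 649.

649 weekdays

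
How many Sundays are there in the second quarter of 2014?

13

April 1, 2014 is a Tuesday.
That's 91 days from start to end, counting both.
91 = 7 × 13, so the span is exactly 13 full weeks.
Each full week contributes one Sunday: 13 so far.
Total: 13.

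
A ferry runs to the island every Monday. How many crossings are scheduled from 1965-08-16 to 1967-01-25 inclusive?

76 Mondays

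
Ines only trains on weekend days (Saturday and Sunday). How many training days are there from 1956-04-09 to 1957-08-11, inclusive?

1956-04-09 is a Monday.
The range spans 490 days (inclusive of both endpoints).
490 = 7 × 70, so the span is exactly 70 full weeks.
Each full week contributes 2 weekend days (Sat, Sun): 70 × 2 = 140.
Total: 140.

140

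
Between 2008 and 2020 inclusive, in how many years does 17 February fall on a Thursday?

Day of week of February 17 in each year:
2008: Sun, 2009: Tue, 2010: Wed, 2011: Thu ✓, 2012: Fri, 2013: Sun, 2014: Mon, 2015: Tue, 2016: Wed, 2017: Fri, 2018: Sat, 2019: Sun, 2020: Mon
Thursdays: 2011.

1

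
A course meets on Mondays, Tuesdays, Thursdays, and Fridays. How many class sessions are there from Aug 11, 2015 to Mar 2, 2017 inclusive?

326

Aug 11, 2015 is a Tuesday.
From Aug 11, 2015 to Mar 2, 2017 is 570 days inclusive.
570 = 7 × 81 + 3, so there are 81 full weeks plus 3 extra days.
Each full week contributes 4 days from the set (Mon, Tue, Thu, Fri): 81 × 4 = 324.
The 3 extra days are Tuesday, Wednesday, Thursday — 2 of them qualify.
Total: 324 + 2 = 326.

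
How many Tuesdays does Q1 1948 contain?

13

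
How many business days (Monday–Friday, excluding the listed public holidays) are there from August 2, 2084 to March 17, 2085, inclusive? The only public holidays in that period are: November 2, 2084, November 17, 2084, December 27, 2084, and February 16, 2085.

159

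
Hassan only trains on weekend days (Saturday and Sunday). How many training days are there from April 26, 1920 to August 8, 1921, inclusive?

April 26, 1920 is a Monday.
That's 470 days from start to end, counting both.
470 = 7 × 67 + 1, so there are 67 full weeks plus 1 extra day.
Each full week contributes 2 weekend days (Sat, Sun): 67 × 2 = 134.
The 1 extra day is Monday — none qualify.
Total: 134 + 0 = 134.

134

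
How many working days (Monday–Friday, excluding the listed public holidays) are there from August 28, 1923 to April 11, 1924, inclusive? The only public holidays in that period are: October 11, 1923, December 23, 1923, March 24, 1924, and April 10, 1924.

161 working days

August 28, 1923 is a Tuesday.
From August 28, 1923 to April 11, 1924 is 228 days inclusive.
228 = 7 × 32 + 4, so there are 32 full weeks plus 4 extra days.
Each full week contributes 5 weekdays (Mon–Fri): 32 × 5 = 160.
The 4 extra days are Tue, Wed, Thu, Fri — 4 of them qualify.
Total: 160 + 4 = 164.
Holidays: October 11, 1923 (Thu); December 23, 1923 (Sun); March 24, 1924 (Mon); April 10, 1924 (Thu).
3 of the 4 holidays fall on weekdays; the rest are weekends and were already excluded.
Business days: 164 − 3 = 161.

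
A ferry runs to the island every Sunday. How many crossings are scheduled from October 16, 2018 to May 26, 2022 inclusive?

188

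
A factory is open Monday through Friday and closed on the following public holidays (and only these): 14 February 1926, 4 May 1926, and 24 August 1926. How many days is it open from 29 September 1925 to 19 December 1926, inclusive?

29 September 1925 is a Tuesday.
From 29 September 1925 to 19 December 1926 is 447 days inclusive.
447 = 7 × 63 + 6, so there are 63 full weeks plus 6 extra days.
Each full week contributes 5 weekdays (Mon–Fri): 63 × 5 = 315.
The 6 extra days are Tue, Wed, Thu, Fri, Sat, Sun — 4 of them qualify.
Total: 315 + 4 = 319.
Holidays: 14 February 1926 (Sun); 4 May 1926 (Tue); 24 August 1926 (Tue).
2 of the 3 holidays fall on weekdays; the rest are weekends and were already excluded.
Business days: 319 − 2 = 317.

317 business days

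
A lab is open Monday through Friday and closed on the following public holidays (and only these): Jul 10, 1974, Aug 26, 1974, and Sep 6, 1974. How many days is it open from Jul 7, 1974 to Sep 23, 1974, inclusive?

53

Jul 7, 1974 is a Sunday.
The range spans 79 days (inclusive of both endpoints).
79 = 7 × 11 + 2, so there are 11 full weeks plus 2 extra days.
Each full week contributes 5 weekdays (Mon–Fri): 11 × 5 = 55.
The 2 extra days are Sunday, Monday — 1 of them qualifies.
Total: 55 + 1 = 56.
Holidays: Jul 10, 1974 (Wed); Aug 26, 1974 (Mon); Sep 6, 1974 (Fri).
All 3 holidays fall on weekdays, so subtract 3.
Business days: 56 − 3 = 53.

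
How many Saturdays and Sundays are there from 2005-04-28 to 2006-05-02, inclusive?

2005-04-28 is a Thursday.
The range spans 370 days (inclusive of both endpoints).
370 = 7 × 52 + 6, so there are 52 full weeks plus 6 extra days.
Each full week contributes 2 weekend days (Sat, Sun): 52 × 2 = 104.
The 6 extra days are Thu, Fri, Sat, Sun, Mon, Tue — 2 of them qualify.
Total: 104 + 2 = 106.

106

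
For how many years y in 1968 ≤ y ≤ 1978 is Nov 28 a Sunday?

Day of week of November 28 in each year:
1968: Thu, 1969: Fri, 1970: Sat, 1971: Sun ✓, 1972: Tue, 1973: Wed, 1974: Thu, 1975: Fri, 1976: Sun ✓, 1977: Mon, 1978: Tue
Sundays: 1971, 1976.

2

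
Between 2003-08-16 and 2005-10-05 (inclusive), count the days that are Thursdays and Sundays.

223

2003-08-16 is a Saturday.
The range spans 782 days (inclusive of both endpoints).
782 = 7 × 111 + 5, so there are 111 full weeks plus 5 extra days.
Each full week contributes 2 days from the set (Thu, Sun): 111 × 2 = 222.
The 5 extra days are Sat, Sun, Mon, Tue, Wed — 1 of them qualifies.
Total: 222 + 1 = 223.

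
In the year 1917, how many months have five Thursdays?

4

A month has five Thursdays exactly when Thursday falls within its first (length − 28) days.
Jan: 31 days, starts Mon → 5 of Mon, Tue, Wed
Feb: 28 days, starts Thu → 5 of (none)
Mar: 31 days, starts Thu → 5 of Thu, Fri, Sat ✓
Apr: 30 days, starts Sun → 5 of Sun, Mon
May: 31 days, starts Tue → 5 of Tue, Wed, Thu ✓
Jun: 30 days, starts Fri → 5 of Fri, Sat
Jul: 31 days, starts Sun → 5 of Sun, Mon, Tue
Aug: 31 days, starts Wed → 5 of Wed, Thu, Fri ✓
Sep: 30 days, starts Sat → 5 of Sat, Sun
Oct: 31 days, starts Mon → 5 of Mon, Tue, Wed
Nov: 30 days, starts Thu → 5 of Thu, Fri ✓
Dec: 31 days, starts Sat → 5 of Sat, Sun, Mon
Months with five Thursdays: Mar, May, Aug, Nov.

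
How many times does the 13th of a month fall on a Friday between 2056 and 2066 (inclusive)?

Friday-the-13ths by year:
2056: Oct
2057: Apr, Jul
2058: Sep, Dec
2059: Jun
2060: Feb, Aug
2061: May
2062: Jan, Oct
2063: Apr, Jul
2064: Jun
2065: Feb, Mar, Nov
2066: Aug

18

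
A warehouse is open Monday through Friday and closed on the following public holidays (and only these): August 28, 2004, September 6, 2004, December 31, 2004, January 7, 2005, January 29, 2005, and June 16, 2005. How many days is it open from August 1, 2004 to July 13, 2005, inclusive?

August 1, 2004 is a Sunday.
The range spans 347 days (inclusive of both endpoints).
347 = 7 × 49 + 4, so there are 49 full weeks plus 4 extra days.
Each full week contributes 5 weekdays (Mon–Fri): 49 × 5 = 245.
The 4 extra days are Sun, Mon, Tue, Wed — 3 of them qualify.
Total: 245 + 3 = 248.
Holidays: August 28, 2004 (Sat); September 6, 2004 (Mon); December 31, 2004 (Fri); January 7, 2005 (Fri); January 29, 2005 (Sat); June 16, 2005 (Thu).
4 of the 6 holidays fall on weekdays; the rest are weekends and were already excluded.
Business days: 248 − 4 = 244.

244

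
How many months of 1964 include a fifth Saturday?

4

A month has five Saturdays exactly when Saturday falls within its first (length − 28) days.
Jan: 31 days, starts Wed → 5 of Wed, Thu, Fri
Feb: 29 days, starts Sat → 5 of Sat ✓
Mar: 31 days, starts Sun → 5 of Sun, Mon, Tue
Apr: 30 days, starts Wed → 5 of Wed, Thu
May: 31 days, starts Fri → 5 of Fri, Sat, Sun ✓
Jun: 30 days, starts Mon → 5 of Mon, Tue
Jul: 31 days, starts Wed → 5 of Wed, Thu, Fri
Aug: 31 days, starts Sat → 5 of Sat, Sun, Mon ✓
Sep: 30 days, starts Tue → 5 of Tue, Wed
Oct: 31 days, starts Thu → 5 of Thu, Fri, Sat ✓
Nov: 30 days, starts Sun → 5 of Sun, Mon
Dec: 31 days, starts Tue → 5 of Tue, Wed, Thu
Months with five Saturdays: Feb, May, Aug, Oct.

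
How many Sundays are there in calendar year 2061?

2061-01-01 is a Saturday.
The range spans 365 days (inclusive of both endpoints).
365 = 7 × 52 + 1, so there are 52 full weeks plus 1 extra day.
Each full week contributes one Sunday: 52 so far.
The 1 extra day is Sat — none qualify.
Total: 52 + 0 = 52.

52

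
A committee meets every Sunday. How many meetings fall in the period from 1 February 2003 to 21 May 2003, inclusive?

16

1 February 2003 is a Saturday.
From 1 February 2003 to 21 May 2003 is 110 days inclusive.
110 = 7 × 15 + 5, so there are 15 full weeks plus 5 extra days.
Each full week contributes one Sunday: 15 so far.
The 5 extra days are Sat, Sun, Mon, Tue, Wed — 1 of them qualifies.
Total: 15 + 1 = 16.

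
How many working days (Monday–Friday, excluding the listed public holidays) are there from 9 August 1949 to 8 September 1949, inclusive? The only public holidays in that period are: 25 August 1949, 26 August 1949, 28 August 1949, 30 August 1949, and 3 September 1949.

20 working days

9 August 1949 is a Tuesday.
That's 31 days from start to end, counting both.
31 = 7 × 4 + 3, so there are 4 full weeks plus 3 extra days.
Each full week contributes 5 weekdays (Mon–Fri): 4 × 5 = 20.
The 3 extra days are Tue, Wed, Thu — 3 of them qualify.
Total: 20 + 3 = 23.
Holidays: 25 August 1949 (Thu); 26 August 1949 (Fri); 28 August 1949 (Sun); 30 August 1949 (Tue); 3 September 1949 (Sat).
3 of the 5 holidays fall on weekdays; the rest are weekends and were already excluded.
Business days: 23 − 3 = 20.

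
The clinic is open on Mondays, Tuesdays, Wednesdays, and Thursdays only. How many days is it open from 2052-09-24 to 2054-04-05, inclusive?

319

2052-09-24 is a Tuesday.
The range spans 559 days (inclusive of both endpoints).
559 = 7 × 79 + 6, so there are 79 full weeks plus 6 extra days.
Each full week contributes 4 days from the set (Mon, Tue, Wed, Thu): 79 × 4 = 316.
The 6 extra days are Tue, Wed, Thu, Fri, Sat, Sun — 3 of them qualify.
Total: 316 + 3 = 319.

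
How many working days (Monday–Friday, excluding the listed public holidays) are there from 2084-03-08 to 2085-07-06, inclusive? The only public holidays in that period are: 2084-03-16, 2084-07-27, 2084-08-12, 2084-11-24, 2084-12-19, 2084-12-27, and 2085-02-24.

343 working days

2084-03-08 is a Wednesday.
The range spans 486 days (inclusive of both endpoints).
486 = 7 × 69 + 3, so there are 69 full weeks plus 3 extra days.
Each full week contributes 5 weekdays (Mon–Fri): 69 × 5 = 345.
The 3 extra days are Wed, Thu, Fri — 3 of them qualify.
Total: 345 + 3 = 348.
Holidays: 2084-03-16 (Thu); 2084-07-27 (Thu); 2084-08-12 (Sat); 2084-11-24 (Fri); 2084-12-19 (Tue); 2084-12-27 (Wed); 2085-02-24 (Sat).
5 of the 7 holidays fall on weekdays; the rest are weekends and were already excluded.
Business days: 348 − 5 = 343.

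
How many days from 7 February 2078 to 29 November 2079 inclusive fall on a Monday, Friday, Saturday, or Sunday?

7 February 2078 is a Monday.
The range spans 661 days (inclusive of both endpoints).
661 = 7 × 94 + 3, so there are 94 full weeks plus 3 extra days.
Each full week contributes 4 days from the set (Mon, Fri, Sat, Sun): 94 × 4 = 376.
The 3 extra days are Monday, Tuesday, Wednesday — 1 of them qualifies.
Total: 376 + 1 = 377.

377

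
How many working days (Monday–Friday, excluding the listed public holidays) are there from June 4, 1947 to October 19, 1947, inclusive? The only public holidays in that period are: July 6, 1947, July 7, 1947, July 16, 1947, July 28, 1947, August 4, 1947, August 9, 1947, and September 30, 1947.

June 4, 1947 is a Wednesday.
That's 138 days from start to end, counting both.
138 = 7 × 19 + 5, so there are 19 full weeks plus 5 extra days.
Each full week contributes 5 weekdays (Mon–Fri): 19 × 5 = 95.
The 5 extra days are Wed, Thu, Fri, Sat, Sun — 3 of them qualify.
Total: 95 + 3 = 98.
Holidays: July 6, 1947 (Sun); July 7, 1947 (Mon); July 16, 1947 (Wed); July 28, 1947 (Mon); August 4, 1947 (Mon); August 9, 1947 (Sat); September 30, 1947 (Tue).
5 of the 7 holidays fall on weekdays; the rest are weekends and were already excluded.
Business days: 98 − 5 = 93.

93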